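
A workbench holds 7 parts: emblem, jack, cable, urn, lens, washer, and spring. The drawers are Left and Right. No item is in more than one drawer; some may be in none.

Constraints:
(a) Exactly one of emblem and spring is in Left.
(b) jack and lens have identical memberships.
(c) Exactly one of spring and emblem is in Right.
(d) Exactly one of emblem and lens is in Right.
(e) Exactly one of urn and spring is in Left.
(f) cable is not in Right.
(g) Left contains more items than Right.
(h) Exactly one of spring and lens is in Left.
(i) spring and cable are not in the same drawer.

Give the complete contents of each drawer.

Left = {spring, washer}; Right = {emblem}

From (f): cable ∉ Right.
Suppose emblem ∈ Left: no assignment then satisfies all the clues, so emblem ∉ Left.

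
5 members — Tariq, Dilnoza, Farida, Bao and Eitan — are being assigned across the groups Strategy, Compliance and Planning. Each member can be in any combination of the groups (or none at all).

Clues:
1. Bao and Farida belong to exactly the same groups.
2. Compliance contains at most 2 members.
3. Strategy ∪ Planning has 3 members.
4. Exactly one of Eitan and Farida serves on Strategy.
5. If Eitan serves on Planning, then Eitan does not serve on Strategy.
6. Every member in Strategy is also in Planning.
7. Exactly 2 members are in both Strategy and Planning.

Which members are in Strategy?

Strategy = {Bao, Farida}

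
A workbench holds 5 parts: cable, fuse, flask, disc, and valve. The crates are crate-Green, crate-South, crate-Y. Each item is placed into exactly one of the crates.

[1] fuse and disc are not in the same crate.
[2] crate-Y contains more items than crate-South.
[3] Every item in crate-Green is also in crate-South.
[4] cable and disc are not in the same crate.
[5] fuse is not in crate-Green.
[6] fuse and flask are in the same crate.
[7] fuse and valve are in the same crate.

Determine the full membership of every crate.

crate-Green = {}; crate-South = {disc}; crate-Y = {cable, flask, fuse, valve}

From (5): fuse ∉ crate-Green.
(6): flask matches fuse: flask ∉ crate-Green.
(7): valve matches fuse: valve ∉ crate-Green.
Suppose cable ∈ crate-Green: no assignment then satisfies all the clues, so cable ∉ crate-Green.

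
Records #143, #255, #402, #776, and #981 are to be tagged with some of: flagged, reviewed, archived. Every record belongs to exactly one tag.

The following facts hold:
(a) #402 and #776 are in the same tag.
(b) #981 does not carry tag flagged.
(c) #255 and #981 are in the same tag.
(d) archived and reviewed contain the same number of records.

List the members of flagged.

flagged = {#143}

From (b): #981 ∉ flagged.
(c): #255 matches #981: #255 ∉ flagged.
Suppose #143 ∉ flagged: no assignment then satisfies all the clues, so #143 ∈ flagged.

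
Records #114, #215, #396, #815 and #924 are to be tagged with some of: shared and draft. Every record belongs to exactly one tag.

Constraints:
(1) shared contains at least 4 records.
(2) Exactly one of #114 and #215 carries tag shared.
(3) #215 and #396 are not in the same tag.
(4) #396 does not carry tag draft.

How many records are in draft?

From (4): #396 ∉ draft.
Only one tag left: #396 ∈ shared.
(3): #215 ∉ shared.
Only one tag left: #215 ∈ draft.
(1): only 4 candidates remain for shared, so all are in.

1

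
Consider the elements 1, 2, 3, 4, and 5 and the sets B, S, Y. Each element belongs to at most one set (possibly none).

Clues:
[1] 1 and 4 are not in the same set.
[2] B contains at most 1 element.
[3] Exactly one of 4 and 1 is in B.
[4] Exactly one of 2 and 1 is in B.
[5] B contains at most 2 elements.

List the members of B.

B = {1}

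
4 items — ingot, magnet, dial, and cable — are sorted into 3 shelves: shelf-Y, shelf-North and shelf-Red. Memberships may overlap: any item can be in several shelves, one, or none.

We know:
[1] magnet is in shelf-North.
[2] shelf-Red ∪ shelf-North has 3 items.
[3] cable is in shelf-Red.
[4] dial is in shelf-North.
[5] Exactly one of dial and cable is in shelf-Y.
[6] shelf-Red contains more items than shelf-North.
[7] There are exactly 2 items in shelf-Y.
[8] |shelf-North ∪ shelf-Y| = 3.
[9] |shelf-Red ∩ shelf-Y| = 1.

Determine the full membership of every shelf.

From (1): magnet ∈ shelf-North.
From (3): cable ∈ shelf-Red.
From (4): dial ∈ shelf-North.
Suppose ingot ∉ shelf-Y: no assignment then satisfies all the clues, so ingot ∈ shelf-Y.

shelf-Y = {dial, ingot}; shelf-North = {dial, magnet}; shelf-Red = {cable, dial, magnet}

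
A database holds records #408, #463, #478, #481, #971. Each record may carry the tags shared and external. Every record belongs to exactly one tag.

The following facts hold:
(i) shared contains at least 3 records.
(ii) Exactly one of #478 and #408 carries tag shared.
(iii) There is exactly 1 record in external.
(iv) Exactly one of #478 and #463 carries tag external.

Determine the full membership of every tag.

shared = {#408, #463, #481, #971}; external = {#478}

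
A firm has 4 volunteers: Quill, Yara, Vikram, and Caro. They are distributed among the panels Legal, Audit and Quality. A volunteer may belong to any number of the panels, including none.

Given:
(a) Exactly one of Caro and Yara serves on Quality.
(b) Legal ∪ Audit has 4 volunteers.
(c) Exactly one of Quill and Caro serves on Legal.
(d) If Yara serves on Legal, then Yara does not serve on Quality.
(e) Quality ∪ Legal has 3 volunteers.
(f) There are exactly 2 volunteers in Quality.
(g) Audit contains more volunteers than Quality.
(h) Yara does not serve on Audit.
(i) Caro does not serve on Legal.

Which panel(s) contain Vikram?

Vikram: Audit

From (h): Yara ∉ Audit.
From (i): Caro ∉ Legal.
(c) (exactly one): Quill ∈ Legal.
Suppose Vikram ∈ Legal: no assignment then satisfies all the clues, so Vikram ∉ Legal.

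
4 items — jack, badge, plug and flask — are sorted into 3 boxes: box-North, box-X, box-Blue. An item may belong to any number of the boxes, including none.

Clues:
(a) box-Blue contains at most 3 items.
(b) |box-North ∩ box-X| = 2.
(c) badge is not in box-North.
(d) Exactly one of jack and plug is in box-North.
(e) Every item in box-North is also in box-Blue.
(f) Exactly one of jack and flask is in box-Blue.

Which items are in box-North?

box-North = {flask, plug}

From (c): badge ∉ box-North.
Suppose jack ∈ box-North: no assignment then satisfies all the clues, so jack ∉ box-North.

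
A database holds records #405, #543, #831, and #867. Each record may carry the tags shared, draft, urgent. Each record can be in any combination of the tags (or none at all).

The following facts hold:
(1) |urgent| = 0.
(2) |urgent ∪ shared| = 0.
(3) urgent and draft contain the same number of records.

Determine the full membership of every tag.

shared = {}; draft = {}; urgent = {}

(1): urgent already has 0, so the rest are out.
Suppose #405 ∈ shared: no assignment then satisfies all the clues, so #405 ∉ shared.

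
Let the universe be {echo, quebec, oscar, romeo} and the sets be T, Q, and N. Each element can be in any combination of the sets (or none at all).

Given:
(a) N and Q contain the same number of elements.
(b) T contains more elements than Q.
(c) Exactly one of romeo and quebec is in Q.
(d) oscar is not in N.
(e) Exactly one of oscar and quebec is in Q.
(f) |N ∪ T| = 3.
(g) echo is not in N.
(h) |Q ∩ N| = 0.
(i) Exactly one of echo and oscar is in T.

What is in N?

N = {romeo}

From (d): oscar ∉ N.
From (g): echo ∉ N.
Suppose quebec ∈ N: no assignment then satisfies all the clues, so quebec ∉ N.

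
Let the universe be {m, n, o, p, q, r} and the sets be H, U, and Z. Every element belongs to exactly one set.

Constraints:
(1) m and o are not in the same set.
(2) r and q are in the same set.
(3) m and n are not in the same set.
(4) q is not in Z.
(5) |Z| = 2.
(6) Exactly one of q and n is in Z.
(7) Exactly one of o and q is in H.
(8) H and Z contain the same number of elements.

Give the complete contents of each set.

H = {q, r}; U = {m, p}; Z = {n, o}

From (4): q ∉ Z.
(2): r matches q: r ∉ Z.
(6) (exactly one): n ∈ Z.
(3): m ∉ Z.
Suppose m ∈ H: no assignment then satisfies all the clues, so m ∉ H.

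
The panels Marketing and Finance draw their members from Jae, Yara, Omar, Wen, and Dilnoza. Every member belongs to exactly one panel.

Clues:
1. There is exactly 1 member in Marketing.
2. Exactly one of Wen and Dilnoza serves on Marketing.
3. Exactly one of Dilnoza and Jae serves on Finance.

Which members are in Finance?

Finance = {Jae, Omar, Wen, Yara}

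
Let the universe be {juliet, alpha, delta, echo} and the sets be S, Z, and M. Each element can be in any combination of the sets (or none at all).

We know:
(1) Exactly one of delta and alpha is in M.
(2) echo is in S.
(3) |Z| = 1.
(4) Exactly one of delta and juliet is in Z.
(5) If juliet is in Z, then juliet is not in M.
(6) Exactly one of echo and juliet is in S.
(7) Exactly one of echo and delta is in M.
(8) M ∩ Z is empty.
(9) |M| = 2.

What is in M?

M = {alpha, echo}

From (2): echo ∈ S.
(6) (exactly one): juliet ∉ S.
Suppose juliet ∈ M: no assignment then satisfies all the clues, so juliet ∉ M.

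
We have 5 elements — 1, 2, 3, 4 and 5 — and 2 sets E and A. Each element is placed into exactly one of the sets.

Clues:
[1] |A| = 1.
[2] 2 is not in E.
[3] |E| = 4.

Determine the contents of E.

E = {1, 3, 4, 5}

From (2): 2 ∉ E.
(3): only 4 candidates remain for E, so all are in.
Only one set left: 2 ∈ A.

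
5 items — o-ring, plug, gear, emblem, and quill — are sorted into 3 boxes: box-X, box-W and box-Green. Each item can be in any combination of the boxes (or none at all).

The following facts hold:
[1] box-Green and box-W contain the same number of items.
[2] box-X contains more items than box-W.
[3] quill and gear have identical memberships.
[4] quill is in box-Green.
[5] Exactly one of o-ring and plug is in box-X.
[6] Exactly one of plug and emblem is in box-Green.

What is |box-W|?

3

From (4): quill ∈ box-Green.
(3): gear matches quill: gear ∈ box-Green.
Suppose o-ring ∈ box-Green: no assignment then satisfies all the clues, so o-ring ∉ box-Green.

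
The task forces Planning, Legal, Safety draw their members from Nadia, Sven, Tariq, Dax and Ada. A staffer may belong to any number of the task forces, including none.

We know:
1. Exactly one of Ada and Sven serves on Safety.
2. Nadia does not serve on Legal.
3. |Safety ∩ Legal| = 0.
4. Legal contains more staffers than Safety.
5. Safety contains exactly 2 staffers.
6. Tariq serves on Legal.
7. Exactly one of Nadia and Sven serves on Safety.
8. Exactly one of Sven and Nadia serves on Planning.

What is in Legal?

From (2): Nadia ∉ Legal.
From (6): Tariq ∈ Legal.
Suppose Sven ∉ Legal: no assignment then satisfies all the clues, so Sven ∈ Legal.

Legal = {Dax, Sven, Tariq}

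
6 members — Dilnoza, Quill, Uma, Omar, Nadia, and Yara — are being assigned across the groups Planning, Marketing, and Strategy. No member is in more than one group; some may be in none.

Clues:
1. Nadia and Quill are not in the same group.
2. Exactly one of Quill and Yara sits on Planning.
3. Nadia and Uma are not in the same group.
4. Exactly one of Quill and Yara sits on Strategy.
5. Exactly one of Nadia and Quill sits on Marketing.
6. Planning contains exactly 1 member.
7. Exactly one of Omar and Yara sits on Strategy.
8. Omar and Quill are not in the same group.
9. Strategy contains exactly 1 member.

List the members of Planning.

Planning = {Quill}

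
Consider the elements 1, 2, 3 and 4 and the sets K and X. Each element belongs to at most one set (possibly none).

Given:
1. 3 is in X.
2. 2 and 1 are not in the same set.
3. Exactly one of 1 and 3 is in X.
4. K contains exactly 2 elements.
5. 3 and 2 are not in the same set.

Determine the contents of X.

X = {3}

From (1): 3 ∈ X.
(3) (exactly one): 1 ∉ X.
(5): 2 ∉ X.
Suppose 4 ∈ X: no assignment then satisfies all the clues, so 4 ∉ X.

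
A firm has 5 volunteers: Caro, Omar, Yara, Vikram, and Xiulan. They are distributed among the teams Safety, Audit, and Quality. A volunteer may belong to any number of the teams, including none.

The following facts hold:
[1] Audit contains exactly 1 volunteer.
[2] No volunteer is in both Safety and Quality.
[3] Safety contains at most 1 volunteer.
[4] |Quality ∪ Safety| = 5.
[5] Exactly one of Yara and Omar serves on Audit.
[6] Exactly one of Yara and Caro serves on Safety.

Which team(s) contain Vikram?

Vikram: Quality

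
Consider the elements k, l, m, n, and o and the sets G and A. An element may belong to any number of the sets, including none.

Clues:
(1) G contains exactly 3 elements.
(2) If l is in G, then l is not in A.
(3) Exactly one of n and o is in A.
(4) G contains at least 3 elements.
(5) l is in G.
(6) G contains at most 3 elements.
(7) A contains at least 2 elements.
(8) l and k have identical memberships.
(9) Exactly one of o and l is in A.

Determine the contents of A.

A = {m, o}

From (5): l ∈ G.
(2): l ∉ A.
(8): k matches l: k ∈ G.
(8): k matches l: k ∉ A.
(9) (exactly one): o ∈ A.
(3) (exactly one): n ∉ A.
(7): only 2 candidates remain for A, so all are in.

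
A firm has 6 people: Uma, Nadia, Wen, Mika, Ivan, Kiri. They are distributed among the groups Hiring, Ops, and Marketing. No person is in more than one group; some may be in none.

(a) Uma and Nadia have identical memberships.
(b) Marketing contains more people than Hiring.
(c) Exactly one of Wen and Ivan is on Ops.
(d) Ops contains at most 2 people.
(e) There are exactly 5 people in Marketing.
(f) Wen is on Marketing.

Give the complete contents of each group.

Hiring = {}; Ops = {Ivan}; Marketing = {Kiri, Mika, Nadia, Uma, Wen}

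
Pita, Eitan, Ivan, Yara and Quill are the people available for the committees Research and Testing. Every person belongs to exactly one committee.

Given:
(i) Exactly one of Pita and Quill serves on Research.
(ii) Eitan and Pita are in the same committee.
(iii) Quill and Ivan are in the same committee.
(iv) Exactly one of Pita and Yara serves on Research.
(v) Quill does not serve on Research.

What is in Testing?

From (v): Quill ∉ Research.
(i) (exactly one): Pita ∈ Research.
(ii): Eitan matches Pita: Eitan ∈ Research.
(iii): Ivan matches Quill: Ivan ∉ Research.
(iv) (exactly one): Yara ∉ Research.
Only one committee left: Ivan ∈ Testing.
Only one committee left: Yara ∈ Testing.
Only one committee left: Quill ∈ Testing.

Testing = {Ivan, Quill, Yara}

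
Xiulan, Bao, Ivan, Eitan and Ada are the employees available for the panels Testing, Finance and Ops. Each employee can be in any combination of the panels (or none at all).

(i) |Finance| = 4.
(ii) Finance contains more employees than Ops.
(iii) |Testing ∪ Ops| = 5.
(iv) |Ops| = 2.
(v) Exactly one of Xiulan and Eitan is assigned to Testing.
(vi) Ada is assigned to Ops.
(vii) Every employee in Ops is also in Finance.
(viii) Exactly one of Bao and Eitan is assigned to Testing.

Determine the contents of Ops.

Ops = {Ada, Eitan}

From (vi): Ada ∈ Ops.
(vii) with Ada ∈ Ops: Ada ∈ Finance.
Suppose Xiulan ∈ Ops: no assignment then satisfies all the clues, so Xiulan ∉ Ops.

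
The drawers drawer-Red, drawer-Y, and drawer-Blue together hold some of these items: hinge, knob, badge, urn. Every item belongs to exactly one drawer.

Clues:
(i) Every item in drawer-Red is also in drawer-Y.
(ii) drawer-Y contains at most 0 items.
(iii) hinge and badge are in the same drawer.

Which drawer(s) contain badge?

(ii): drawer-Y already has 0, so the rest are out.
(i) contrapositive: hinge ∉ drawer-Red.
(i) contrapositive: knob ∉ drawer-Red.
(i) contrapositive: badge ∉ drawer-Red.
(i) contrapositive: urn ∉ drawer-Red.
Only one drawer left: hinge ∈ drawer-Blue.
Only one drawer left: knob ∈ drawer-Blue.
Only one drawer left: badge ∈ drawer-Blue.
Only one drawer left: urn ∈ drawer-Blue.

badge: drawer-Blue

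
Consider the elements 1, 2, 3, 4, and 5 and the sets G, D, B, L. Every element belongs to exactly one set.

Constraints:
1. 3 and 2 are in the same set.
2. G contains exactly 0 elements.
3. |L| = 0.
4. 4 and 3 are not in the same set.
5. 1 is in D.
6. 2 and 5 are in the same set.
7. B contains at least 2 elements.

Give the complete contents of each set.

G = {}; D = {1, 4}; B = {2, 3, 5}; L = {}

From (5): 1 ∈ D.
(2): G already has 0, so the rest are out.
(3): L already has 0, so the rest are out.
Suppose 2 ∈ D: no assignment then satisfies all the clues, so 2 ∉ D.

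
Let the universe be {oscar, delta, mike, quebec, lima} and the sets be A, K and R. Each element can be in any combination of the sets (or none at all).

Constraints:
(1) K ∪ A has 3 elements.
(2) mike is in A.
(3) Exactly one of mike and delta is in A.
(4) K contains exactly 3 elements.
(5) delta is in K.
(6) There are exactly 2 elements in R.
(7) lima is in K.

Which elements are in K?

K = {delta, lima, mike}

From (2): mike ∈ A.
From (5): delta ∈ K.
From (7): lima ∈ K.
(3) (exactly one): delta ∉ A.
Suppose oscar ∈ K: no assignment then satisfies all the clues, so oscar ∉ K.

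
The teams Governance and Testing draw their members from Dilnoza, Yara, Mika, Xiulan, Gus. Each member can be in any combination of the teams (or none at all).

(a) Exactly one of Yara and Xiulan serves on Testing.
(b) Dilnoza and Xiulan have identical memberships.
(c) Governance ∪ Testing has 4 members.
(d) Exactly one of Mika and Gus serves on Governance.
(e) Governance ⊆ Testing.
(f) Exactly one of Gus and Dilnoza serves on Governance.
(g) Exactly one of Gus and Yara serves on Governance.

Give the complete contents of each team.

Governance = {Gus}; Testing = {Dilnoza, Gus, Mika, Xiulan}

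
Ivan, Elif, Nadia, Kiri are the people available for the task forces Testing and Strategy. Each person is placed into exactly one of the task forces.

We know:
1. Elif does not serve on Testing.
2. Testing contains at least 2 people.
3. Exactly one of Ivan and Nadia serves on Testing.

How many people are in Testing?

2

From (1): Elif ∉ Testing.
Only one task force left: Elif ∈ Strategy.
Suppose Kiri ∉ Testing: no assignment then satisfies all the clues, so Kiri ∈ Testing.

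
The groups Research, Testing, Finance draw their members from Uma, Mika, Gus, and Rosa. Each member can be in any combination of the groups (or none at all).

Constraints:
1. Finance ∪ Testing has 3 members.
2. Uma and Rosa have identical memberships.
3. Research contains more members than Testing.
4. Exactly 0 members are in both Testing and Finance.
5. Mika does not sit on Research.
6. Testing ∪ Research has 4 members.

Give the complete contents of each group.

From (5): Mika ∉ Research.
Suppose Uma ∉ Research: no assignment then satisfies all the clues, so Uma ∈ Research.

Research = {Gus, Rosa, Uma}; Testing = {Mika}; Finance = {Rosa, Uma}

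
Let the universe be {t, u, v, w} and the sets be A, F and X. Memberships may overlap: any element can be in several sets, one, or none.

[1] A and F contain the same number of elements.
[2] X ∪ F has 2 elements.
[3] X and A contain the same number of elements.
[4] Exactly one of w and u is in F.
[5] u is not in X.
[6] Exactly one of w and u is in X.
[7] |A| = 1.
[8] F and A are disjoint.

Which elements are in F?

F = {u}

From (5): u ∉ X.
(6) (exactly one): w ∈ X.
Suppose t ∈ F: no assignment then satisfies all the clues, so t ∉ F.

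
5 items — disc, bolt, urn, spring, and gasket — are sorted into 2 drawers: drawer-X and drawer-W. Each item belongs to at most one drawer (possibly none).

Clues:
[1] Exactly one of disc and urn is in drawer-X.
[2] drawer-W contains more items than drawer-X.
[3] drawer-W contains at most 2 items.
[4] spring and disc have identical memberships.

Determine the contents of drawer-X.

drawer-X = {urn}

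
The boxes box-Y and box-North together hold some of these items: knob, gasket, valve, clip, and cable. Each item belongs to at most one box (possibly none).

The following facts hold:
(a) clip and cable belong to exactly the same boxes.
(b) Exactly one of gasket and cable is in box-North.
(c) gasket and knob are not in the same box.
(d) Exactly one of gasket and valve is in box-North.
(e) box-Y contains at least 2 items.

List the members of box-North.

box-North = {gasket}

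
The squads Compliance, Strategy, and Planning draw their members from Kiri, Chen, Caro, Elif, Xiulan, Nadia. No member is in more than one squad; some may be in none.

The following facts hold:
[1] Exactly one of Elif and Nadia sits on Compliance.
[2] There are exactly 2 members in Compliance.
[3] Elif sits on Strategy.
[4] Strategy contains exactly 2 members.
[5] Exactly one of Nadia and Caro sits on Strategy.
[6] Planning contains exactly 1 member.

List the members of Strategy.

Strategy = {Caro, Elif}

From (3): Elif ∈ Strategy.
(1) (exactly one): Nadia ∈ Compliance.
(5) (exactly one): Caro ∈ Strategy.
(4): Strategy already has 2, so the rest are out.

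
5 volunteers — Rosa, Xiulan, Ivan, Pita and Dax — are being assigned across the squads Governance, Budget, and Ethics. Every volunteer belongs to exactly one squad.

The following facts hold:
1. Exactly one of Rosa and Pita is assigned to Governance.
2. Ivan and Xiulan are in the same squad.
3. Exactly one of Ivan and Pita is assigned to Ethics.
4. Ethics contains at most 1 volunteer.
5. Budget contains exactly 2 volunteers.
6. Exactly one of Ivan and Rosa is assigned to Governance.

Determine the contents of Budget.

Budget = {Ivan, Xiulan}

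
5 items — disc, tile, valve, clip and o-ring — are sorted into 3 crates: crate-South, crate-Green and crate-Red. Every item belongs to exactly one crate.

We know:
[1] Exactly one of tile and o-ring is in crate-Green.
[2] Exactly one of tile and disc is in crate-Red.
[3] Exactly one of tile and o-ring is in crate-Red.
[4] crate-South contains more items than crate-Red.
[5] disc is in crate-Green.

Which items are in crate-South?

crate-South = {clip, valve}

From (5): disc ∈ crate-Green.
(2) (exactly one): tile ∈ crate-Red.
(3) (exactly one): o-ring ∉ crate-Red.
(1) (exactly one): o-ring ∈ crate-Green.
Suppose valve ∉ crate-South: no assignment then satisfies all the clues, so valve ∈ crate-South.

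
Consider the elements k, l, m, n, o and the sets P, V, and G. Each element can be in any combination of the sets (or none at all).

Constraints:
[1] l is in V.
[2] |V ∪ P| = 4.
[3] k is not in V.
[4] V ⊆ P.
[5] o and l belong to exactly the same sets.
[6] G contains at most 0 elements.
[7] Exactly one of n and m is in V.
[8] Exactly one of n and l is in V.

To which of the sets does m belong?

m: P, V

From (1): l ∈ V.
From (3): k ∉ V.
(4) with l ∈ V: l ∈ P.
(5): o matches l: o ∈ P.
(5): o matches l: o ∈ V.
(6): G already has 0, so the rest are out.
(8) (exactly one): n ∉ V.
(7) (exactly one): m ∈ V.
(4) with m ∈ V: m ∈ P.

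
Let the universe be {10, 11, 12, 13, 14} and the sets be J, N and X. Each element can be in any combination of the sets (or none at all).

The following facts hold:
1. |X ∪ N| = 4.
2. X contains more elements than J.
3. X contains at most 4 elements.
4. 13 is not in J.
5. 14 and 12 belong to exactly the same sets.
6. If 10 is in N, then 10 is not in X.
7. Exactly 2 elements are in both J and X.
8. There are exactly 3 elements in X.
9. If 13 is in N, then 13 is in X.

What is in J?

J = {12, 14}

From (4): 13 ∉ J.
Suppose 10 ∈ J: no assignment then satisfies all the clues, so 10 ∉ J.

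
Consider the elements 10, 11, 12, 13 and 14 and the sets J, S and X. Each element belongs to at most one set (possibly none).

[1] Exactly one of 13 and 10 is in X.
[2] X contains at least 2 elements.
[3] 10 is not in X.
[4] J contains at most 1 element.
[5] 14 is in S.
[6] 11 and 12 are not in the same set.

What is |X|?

2

From (3): 10 ∉ X.
From (5): 14 ∈ S.
(1) (exactly one): 13 ∈ X.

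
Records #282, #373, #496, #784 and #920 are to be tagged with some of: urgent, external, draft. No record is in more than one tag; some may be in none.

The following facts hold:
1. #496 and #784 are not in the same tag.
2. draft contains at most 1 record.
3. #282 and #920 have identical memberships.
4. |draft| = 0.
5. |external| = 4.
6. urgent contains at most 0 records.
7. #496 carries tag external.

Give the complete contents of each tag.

urgent = {}; external = {#282, #373, #496, #920}; draft = {}

From (7): #496 ∈ external.
(1): #784 ∉ external.
(4): draft already has 0, so the rest are out.
(5): only 4 candidates remain for external, so all are in.
(6): urgent already has 0, so the rest are out.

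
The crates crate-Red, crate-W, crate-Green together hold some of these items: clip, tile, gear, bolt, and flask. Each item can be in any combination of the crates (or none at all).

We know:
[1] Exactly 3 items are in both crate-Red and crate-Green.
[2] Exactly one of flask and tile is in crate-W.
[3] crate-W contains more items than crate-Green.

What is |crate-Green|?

3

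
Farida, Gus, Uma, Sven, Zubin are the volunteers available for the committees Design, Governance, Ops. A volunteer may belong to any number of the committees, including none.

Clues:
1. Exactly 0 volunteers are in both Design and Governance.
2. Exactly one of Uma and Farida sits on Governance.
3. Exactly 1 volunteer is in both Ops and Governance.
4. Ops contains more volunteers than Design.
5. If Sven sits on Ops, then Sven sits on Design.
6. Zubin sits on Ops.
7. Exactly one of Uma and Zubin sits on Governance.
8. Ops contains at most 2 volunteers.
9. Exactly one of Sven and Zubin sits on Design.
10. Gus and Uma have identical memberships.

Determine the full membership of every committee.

Design = {Sven}; Governance = {Farida, Zubin}; Ops = {Sven, Zubin}

From (6): Zubin ∈ Ops.
Suppose Farida ∈ Design: no assignment then satisfies all the clues, so Farida ∉ Design.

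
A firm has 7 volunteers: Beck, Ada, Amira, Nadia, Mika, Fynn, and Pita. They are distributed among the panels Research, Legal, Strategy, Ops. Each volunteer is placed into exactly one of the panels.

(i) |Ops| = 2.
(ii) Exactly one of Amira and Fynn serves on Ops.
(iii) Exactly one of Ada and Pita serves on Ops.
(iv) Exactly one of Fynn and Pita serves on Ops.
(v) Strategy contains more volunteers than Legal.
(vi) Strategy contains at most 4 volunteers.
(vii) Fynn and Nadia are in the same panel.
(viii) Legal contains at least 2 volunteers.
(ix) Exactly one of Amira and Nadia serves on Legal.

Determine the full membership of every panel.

Research = {}; Legal = {Fynn, Nadia}; Strategy = {Ada, Beck, Mika}; Ops = {Amira, Pita}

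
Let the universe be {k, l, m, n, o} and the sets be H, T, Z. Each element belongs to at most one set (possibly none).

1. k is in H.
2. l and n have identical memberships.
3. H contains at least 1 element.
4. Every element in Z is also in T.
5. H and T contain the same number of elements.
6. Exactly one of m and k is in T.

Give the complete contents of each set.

H = {k}; T = {m}; Z = {}

From (1): k ∈ H.
(6) (exactly one): m ∈ T.
Suppose l ∈ H: no assignment then satisfies all the clues, so l ∉ H.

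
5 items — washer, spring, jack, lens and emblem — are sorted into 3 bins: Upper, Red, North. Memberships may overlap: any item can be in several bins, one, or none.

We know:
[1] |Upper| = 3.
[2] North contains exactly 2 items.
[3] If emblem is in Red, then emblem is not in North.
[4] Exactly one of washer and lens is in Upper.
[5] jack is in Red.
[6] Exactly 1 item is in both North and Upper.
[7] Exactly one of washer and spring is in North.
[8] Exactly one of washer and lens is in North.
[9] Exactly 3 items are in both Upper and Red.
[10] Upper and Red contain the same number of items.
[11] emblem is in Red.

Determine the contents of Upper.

Upper = {emblem, jack, lens}

From (5): jack ∈ Red.
From (11): emblem ∈ Red.
(3): emblem ∉ North.
Suppose washer ∈ Upper: no assignment then satisfies all the clues, so washer ∉ Upper.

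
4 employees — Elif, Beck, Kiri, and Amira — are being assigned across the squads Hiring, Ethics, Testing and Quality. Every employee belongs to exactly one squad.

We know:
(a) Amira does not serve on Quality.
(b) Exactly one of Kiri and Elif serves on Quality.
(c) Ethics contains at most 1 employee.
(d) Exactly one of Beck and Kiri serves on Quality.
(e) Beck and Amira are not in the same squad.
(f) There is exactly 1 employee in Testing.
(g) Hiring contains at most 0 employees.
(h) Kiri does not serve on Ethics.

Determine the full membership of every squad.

Hiring = {}; Ethics = {Amira}; Testing = {Kiri}; Quality = {Beck, Elif}

From (a): Amira ∉ Quality.
From (h): Kiri ∉ Ethics.
(g): Hiring already has 0, so the rest are out.
Suppose Elif ∈ Ethics: no assignment then satisfies all the clues, so Elif ∉ Ethics.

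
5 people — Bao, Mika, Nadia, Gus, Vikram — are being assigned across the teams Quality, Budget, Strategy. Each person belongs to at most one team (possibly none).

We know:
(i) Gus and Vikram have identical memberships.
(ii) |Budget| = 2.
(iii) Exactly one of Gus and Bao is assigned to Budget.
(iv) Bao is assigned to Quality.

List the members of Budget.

Budget = {Gus, Vikram}

From (iv): Bao ∈ Quality.
(iii) (exactly one): Gus ∈ Budget.
(i): Vikram matches Gus: Vikram ∉ Quality.
(i): Vikram matches Gus: Vikram ∈ Budget.
(ii): Budget already has 2, so the rest are out.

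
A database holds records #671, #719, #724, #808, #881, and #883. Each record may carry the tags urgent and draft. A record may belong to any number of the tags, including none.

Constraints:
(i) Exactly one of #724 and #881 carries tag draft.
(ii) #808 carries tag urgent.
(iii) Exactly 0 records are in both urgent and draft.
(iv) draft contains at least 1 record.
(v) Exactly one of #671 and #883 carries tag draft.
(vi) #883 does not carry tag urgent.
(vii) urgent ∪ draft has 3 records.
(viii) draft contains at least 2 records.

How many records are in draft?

2

From (ii): #808 ∈ urgent.
From (vi): #883 ∉ urgent.
Suppose #671 ∈ urgent: no assignment then satisfies all the clues, so #671 ∉ urgent.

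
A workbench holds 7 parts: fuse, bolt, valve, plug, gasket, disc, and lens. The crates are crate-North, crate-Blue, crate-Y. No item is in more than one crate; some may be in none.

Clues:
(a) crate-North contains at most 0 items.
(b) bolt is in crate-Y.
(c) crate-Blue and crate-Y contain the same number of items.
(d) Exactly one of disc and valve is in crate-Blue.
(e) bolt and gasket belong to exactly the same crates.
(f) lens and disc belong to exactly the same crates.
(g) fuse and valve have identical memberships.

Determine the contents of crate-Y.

crate-Y = {bolt, gasket}

From (b): bolt ∈ crate-Y.
(a): crate-North already has 0, so the rest are out.
(e): gasket matches bolt: gasket ∉ crate-Blue.
(e): gasket matches bolt: gasket ∈ crate-Y.
Suppose fuse ∈ crate-Y: no assignment then satisfies all the clues, so fuse ∉ crate-Y.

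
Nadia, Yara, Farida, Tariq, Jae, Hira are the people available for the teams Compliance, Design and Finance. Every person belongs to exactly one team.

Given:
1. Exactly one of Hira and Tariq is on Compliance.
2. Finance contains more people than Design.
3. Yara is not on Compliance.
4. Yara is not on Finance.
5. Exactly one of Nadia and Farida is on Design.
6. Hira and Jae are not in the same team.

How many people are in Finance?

3

From (3): Yara ∉ Compliance.
From (4): Yara ∉ Finance.
Only one team left: Yara ∈ Design.
Suppose Nadia ∈ Compliance: no assignment then satisfies all the clues, so Nadia ∉ Compliance.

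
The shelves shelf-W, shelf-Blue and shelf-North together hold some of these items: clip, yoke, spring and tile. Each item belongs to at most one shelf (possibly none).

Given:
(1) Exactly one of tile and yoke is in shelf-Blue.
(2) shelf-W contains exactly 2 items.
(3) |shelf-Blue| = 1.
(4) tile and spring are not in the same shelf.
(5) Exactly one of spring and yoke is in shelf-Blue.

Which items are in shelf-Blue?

shelf-Blue = {yoke}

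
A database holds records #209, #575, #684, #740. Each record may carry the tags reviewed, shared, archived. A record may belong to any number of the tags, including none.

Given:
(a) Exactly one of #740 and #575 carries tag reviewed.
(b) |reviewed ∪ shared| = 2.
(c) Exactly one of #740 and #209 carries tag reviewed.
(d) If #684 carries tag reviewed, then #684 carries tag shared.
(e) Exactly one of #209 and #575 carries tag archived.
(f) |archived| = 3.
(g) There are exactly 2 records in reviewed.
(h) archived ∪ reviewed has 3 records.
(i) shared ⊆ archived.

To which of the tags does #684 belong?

#684: archived, reviewed, shared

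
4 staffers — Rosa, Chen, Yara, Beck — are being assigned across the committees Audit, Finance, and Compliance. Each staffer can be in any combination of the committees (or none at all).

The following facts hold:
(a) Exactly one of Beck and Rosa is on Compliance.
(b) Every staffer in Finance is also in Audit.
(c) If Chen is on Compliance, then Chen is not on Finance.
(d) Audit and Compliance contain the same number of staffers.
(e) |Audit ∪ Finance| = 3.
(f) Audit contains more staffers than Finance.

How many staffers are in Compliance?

3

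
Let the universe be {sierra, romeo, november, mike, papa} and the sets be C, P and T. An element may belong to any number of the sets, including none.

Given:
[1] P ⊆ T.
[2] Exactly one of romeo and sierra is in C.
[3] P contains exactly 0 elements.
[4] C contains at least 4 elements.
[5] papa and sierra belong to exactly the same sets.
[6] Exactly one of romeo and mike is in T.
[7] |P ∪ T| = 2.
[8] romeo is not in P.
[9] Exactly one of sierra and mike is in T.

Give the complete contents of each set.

C = {mike, november, papa, sierra}; P = {}; T = {mike, november}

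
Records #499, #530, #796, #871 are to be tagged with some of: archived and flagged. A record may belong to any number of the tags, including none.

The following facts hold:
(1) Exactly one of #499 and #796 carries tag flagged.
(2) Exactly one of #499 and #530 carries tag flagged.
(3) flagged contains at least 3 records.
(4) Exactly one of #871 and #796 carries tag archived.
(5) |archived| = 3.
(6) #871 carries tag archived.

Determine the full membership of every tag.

archived = {#499, #530, #871}; flagged = {#530, #796, #871}

From (6): #871 ∈ archived.
(4) (exactly one): #796 ∉ archived.
(5): only 3 candidates remain for archived, so all are in.
Suppose #499 ∈ flagged: no assignment then satisfies all the clues, so #499 ∉ flagged.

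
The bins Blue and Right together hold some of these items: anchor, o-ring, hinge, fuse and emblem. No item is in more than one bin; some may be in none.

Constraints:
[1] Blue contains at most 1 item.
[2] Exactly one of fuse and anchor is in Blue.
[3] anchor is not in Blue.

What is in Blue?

From (3): anchor ∉ Blue.
(2) (exactly one): fuse ∈ Blue.
(1): Blue already has 1, so the rest are out.

Blue = {fuse}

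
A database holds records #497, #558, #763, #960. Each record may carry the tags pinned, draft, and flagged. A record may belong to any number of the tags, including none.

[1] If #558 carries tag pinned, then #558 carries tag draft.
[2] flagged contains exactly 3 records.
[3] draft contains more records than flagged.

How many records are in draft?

4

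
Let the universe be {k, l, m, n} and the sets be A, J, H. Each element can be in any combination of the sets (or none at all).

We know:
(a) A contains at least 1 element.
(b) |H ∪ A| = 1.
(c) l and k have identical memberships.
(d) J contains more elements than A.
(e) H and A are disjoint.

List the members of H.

H = {}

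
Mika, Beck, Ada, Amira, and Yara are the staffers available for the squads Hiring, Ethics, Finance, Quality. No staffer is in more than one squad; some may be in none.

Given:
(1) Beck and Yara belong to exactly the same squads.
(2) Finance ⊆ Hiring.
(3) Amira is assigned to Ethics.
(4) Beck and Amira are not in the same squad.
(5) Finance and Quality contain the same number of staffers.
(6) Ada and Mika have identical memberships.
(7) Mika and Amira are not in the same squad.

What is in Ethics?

Ethics = {Amira}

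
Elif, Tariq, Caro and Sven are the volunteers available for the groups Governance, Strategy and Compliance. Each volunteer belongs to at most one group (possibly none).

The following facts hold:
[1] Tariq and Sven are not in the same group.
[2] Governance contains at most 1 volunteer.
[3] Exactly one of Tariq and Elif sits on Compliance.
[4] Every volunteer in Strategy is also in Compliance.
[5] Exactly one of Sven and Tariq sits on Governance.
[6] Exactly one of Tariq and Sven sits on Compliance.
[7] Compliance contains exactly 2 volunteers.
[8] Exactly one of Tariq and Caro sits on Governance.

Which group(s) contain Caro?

Caro: none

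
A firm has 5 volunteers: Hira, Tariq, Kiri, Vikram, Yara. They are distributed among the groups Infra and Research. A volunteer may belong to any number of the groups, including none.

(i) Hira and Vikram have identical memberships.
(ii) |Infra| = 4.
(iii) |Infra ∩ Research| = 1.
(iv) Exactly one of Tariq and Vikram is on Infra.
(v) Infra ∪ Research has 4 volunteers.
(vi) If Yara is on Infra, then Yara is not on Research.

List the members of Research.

Research = {Kiri}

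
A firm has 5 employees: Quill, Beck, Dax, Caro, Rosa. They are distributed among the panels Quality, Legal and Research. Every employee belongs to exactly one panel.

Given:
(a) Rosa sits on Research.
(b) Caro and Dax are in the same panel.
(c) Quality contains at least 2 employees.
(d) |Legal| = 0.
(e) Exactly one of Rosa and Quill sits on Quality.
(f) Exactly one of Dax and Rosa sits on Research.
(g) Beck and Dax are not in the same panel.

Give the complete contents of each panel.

Quality = {Caro, Dax, Quill}; Legal = {}; Research = {Beck, Rosa}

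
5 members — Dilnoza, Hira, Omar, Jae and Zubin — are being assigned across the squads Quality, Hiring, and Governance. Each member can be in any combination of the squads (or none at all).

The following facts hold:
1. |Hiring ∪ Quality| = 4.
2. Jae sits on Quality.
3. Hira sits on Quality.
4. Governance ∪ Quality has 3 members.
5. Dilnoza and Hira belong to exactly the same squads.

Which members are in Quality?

Quality = {Dilnoza, Hira, Jae}

From (2): Jae ∈ Quality.
From (3): Hira ∈ Quality.
(5): Dilnoza matches Hira: Dilnoza ∈ Quality.
Suppose Omar ∈ Quality: no assignment then satisfies all the clues, so Omar ∉ Quality.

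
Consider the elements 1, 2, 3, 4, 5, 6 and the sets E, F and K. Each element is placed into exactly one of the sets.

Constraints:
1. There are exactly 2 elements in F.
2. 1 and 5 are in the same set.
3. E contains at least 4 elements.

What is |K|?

0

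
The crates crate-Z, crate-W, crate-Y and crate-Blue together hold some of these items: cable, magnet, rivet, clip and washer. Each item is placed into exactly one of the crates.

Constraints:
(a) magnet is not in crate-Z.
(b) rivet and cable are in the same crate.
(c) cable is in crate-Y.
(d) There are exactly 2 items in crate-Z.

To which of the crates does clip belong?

clip: crate-Z

From (a): magnet ∉ crate-Z.
From (c): cable ∈ crate-Y.
(b): rivet matches cable: rivet ∉ crate-Z.
(b): rivet matches cable: rivet ∉ crate-W.
(b): rivet matches cable: rivet ∈ crate-Y.
(d): only 2 candidates remain for crate-Z, so all are in.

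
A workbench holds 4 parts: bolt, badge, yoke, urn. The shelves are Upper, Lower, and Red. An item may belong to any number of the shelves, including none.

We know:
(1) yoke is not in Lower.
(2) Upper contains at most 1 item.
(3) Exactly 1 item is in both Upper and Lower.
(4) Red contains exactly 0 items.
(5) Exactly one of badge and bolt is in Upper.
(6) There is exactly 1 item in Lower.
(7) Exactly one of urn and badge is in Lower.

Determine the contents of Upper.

Upper = {badge}

From (1): yoke ∉ Lower.
(4): Red already has 0, so the rest are out.
Suppose bolt ∈ Upper: no assignment then satisfies all the clues, so bolt ∉ Upper.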